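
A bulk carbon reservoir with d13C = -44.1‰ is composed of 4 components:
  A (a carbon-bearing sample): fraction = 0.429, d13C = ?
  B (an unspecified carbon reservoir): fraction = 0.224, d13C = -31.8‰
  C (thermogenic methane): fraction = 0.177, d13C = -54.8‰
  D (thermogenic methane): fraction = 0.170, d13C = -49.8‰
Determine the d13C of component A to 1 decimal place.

Isotope mass balance: δ_bulk = Σ fᵢ·δᵢ.
-44.1 = 0.429×δ_A + 0.224×(-31.8) + 0.177×(-54.8) + 0.170×(-49.8)
0.429·δ_A = -44.1 − (-25.289) = -18.811
δ_A = -18.811 / 0.429 = -43.85‰

-43.8‰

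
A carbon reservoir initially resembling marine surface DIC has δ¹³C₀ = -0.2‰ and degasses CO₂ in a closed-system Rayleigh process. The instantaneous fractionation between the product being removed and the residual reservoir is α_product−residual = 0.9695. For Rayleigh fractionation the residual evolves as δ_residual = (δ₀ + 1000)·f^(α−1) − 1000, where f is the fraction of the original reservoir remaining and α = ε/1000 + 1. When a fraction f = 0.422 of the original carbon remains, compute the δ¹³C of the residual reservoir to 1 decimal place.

26.5‰

Rayleigh residual: δ_res = (δ₀ + 1000)·f^(α−1) − 1000
α − 1 = -0.03050
f^(α−1) = 0.422^(-0.03050) = 1.026663
δ_res = (-0.2 + 1000) × 1.026663 − 1000 = 1026.458 − 1000 = 26.46‰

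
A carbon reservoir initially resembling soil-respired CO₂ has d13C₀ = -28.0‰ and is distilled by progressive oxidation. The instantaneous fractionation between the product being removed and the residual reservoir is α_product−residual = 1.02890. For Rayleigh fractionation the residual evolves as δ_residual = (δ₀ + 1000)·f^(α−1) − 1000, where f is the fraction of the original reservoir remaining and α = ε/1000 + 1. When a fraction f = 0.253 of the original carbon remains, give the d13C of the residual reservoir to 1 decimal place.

-65.9‰

Rayleigh residual: δ_res = (δ₀ + 1000)·f^(α−1) − 1000
α − 1 = 0.02890
f^(α−1) = 0.253^(0.02890) = 0.961059
δ_res = (-28.0 + 1000) × 0.961059 − 1000 = 934.150 − 1000 = -65.85‰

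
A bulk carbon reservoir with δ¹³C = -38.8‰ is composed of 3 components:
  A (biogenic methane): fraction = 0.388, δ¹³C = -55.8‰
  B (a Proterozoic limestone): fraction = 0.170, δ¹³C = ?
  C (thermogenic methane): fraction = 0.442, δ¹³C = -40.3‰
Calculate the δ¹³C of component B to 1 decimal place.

3.9‰

Isotope mass balance: δ_bulk = Σ fᵢ·δᵢ.
-38.8 = 0.388×(-55.8) + 0.170×δ_B + 0.442×(-40.3)
0.170·δ_B = -38.8 − (-39.463) = 0.663
δ_B = 0.663 / 0.170 = 3.90‰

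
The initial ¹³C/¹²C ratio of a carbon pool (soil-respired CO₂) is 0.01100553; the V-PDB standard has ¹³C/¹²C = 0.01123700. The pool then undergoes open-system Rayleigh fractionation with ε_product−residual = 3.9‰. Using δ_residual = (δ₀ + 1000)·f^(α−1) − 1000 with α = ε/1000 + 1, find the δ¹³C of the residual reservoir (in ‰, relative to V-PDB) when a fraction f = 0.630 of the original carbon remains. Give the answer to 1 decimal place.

-22.4‰

δ₀ = (0.01100553/0.01123700 − 1)×1000 = (0.979401 − 1)×1000 = -20.599‰
α − 1 = ε/1000 = 0.0039
f^(α−1) = 0.630^(0.0039) = 0.998200
δ_res = (-20.599 + 1000) × 0.998200 − 1000 = 977.638 − 1000 = -22.36‰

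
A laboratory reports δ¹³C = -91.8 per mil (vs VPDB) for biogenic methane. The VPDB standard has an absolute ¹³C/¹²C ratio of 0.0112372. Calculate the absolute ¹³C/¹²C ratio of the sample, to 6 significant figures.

R_sample = R_standard × (δ¹³C/1000 + 1)
R_sample = 0.0112372 × (-91.8/1000 + 1) = 0.0112372 × 0.908200
R_sample = 0.0102056

0.0102056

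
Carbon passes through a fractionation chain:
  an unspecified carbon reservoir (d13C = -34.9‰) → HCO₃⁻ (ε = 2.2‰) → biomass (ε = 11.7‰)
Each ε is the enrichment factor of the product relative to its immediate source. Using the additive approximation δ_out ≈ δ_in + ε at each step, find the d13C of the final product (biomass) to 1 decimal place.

-21.0‰

step 1: δ ≈ -34.9 + (2.2) = -32.7‰
step 2: δ ≈ -32.7 + (11.7) = -21.0‰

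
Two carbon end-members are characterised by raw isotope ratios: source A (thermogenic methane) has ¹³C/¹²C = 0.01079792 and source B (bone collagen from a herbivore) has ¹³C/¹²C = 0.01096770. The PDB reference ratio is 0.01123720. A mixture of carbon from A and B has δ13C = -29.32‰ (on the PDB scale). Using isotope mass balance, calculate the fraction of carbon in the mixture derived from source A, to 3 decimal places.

0.353

δ_A = (0.01079792/0.01123720 − 1)×1000 = (0.960908 − 1)×1000 = -39.092‰
δ_B = (0.01096770/0.01123720 − 1)×1000 = (0.976017 − 1)×1000 = -23.983‰
f_A = (δ_mix − δ_B)/(δ_A − δ_B) = (-29.32 − (-23.983))/(-39.092 − (-23.983))
f_A = -5.337 / -15.109 = 0.3532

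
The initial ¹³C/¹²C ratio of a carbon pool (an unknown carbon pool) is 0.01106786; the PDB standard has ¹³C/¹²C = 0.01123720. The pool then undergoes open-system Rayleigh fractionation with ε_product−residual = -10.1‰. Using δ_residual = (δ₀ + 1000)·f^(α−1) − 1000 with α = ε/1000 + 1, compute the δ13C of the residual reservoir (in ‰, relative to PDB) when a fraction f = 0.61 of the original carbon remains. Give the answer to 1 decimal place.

-10.1‰

δ₀ = (0.01106786/0.01123720 − 1)×1000 = (0.984930 − 1)×1000 = -15.070‰
α − 1 = ε/1000 = -0.0101
f^(α−1) = 0.61^(-0.0101) = 1.005005
δ_res = (-15.070 + 1000) × 1.005005 − 1000 = 989.860 − 1000 = -10.14‰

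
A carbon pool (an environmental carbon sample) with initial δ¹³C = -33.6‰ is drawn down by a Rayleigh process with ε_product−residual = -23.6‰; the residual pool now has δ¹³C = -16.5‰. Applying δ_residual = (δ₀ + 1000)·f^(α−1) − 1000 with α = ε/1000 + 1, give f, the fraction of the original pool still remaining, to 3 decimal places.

0.476

α − 1 = ε/1000 = -0.0236
(δ_res + 1000)/(δ₀ + 1000) = (-16.5 + 1000)/(-33.6 + 1000) = 983.5/966.4 = 1.017695
f = 1.017695^(1/-0.0236) = exp(ln(1.017695)/-0.0236) = exp(0.01754/-0.0236)
f = exp(-0.7432) = 0.4756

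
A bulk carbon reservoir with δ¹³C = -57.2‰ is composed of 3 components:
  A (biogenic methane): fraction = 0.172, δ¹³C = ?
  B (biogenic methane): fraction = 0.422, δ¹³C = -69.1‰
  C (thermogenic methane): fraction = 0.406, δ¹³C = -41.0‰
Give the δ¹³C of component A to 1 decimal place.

-66.2‰

Isotope mass balance: δ_bulk = Σ fᵢ·δᵢ.
-57.2 = 0.172×δ_A + 0.422×(-69.1) + 0.406×(-41.0)
0.172·δ_A = -57.2 − (-45.806) = -11.394
δ_A = -11.394 / 0.172 = -66.24‰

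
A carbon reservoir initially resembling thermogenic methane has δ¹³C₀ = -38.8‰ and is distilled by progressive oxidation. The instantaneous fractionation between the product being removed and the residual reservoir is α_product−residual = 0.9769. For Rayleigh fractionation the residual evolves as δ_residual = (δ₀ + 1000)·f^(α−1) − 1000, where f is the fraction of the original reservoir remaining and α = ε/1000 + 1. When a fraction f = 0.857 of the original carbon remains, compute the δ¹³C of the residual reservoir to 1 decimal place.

Rayleigh residual: δ_res = (δ₀ + 1000)·f^(α−1) − 1000
α − 1 = -0.02310
f^(α−1) = 0.857^(-0.02310) = 1.003571
δ_res = (-38.8 + 1000) × 1.003571 − 1000 = 964.633 − 1000 = -35.37‰

-35.4‰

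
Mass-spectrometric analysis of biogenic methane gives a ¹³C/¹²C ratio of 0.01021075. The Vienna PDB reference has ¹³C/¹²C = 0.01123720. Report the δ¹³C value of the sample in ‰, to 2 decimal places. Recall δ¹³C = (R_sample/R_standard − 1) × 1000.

-91.34‰

δ¹³C = (R_sample / R_standard − 1) × 1000
R_sample / R_standard = 0.01021075 / 0.01123720 = 0.908656
δ¹³C = (0.908656 − 1) × 1000 = -91.344‰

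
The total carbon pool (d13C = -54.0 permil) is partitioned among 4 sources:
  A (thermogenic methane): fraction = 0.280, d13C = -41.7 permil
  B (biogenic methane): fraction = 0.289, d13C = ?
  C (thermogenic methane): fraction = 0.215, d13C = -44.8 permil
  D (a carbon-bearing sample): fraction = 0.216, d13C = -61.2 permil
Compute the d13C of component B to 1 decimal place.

-67.4 permil

Isotope mass balance: δ_bulk = Σ fᵢ·δᵢ.
-54.0 = 0.280×(-41.7) + 0.289×δ_B + 0.215×(-44.8) + 0.216×(-61.2)
0.289·δ_B = -54.0 − (-34.527) = -19.473
δ_B = -19.473 / 0.289 = -67.38 permil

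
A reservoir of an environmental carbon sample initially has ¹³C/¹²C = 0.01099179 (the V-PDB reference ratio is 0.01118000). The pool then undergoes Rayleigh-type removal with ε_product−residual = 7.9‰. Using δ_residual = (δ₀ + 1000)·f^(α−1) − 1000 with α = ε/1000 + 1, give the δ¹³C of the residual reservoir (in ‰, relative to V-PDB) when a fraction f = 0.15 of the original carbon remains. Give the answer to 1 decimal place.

δ₀ = (0.01099179/0.01118000 − 1)×1000 = (0.983165 − 1)×1000 = -16.835‰
α − 1 = ε/1000 = 0.0079
f^(α−1) = 0.15^(0.0079) = 0.985125
δ_res = (-16.835 + 1000) × 0.985125 − 1000 = 968.540 − 1000 = -31.46‰

-31.5‰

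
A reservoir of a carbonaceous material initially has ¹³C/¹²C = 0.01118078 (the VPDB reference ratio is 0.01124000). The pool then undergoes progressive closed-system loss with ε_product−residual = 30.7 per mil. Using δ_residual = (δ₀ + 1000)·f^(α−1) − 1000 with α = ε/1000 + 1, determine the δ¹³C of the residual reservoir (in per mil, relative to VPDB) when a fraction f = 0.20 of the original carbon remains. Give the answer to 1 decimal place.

-53.2 per mil

δ₀ = (0.01118078/0.01124000 − 1)×1000 = (0.994731 − 1)×1000 = -5.269 per mil
α − 1 = ε/1000 = 0.0307
f^(α−1) = 0.20^(0.0307) = 0.951791
δ_res = (-5.269 + 1000) × 0.951791 − 1000 = 946.776 − 1000 = -53.22 per mil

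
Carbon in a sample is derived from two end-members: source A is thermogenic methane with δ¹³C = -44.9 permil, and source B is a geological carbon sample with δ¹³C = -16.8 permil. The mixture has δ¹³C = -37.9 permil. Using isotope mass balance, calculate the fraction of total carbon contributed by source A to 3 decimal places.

δ_mix = f_A·δ_A + (1 − f_A)·δ_B  ⇒  f_A = (δ_mix − δ_B)/(δ_A − δ_B)
f_A = (-37.9 − (-16.8)) / (-44.9 − (-16.8))
f_A = -21.1 / -28.1 = 0.7509

0.751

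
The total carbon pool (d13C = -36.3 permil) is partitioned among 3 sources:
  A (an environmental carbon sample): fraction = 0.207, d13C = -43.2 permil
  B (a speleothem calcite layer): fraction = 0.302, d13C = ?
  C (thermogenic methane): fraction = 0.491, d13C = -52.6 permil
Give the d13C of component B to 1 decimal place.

Isotope mass balance: δ_bulk = Σ fᵢ·δᵢ.
-36.3 = 0.207×(-43.2) + 0.302×δ_B + 0.491×(-52.6)
0.302·δ_B = -36.3 − (-34.769) = -1.531
δ_B = -1.531 / 0.302 = -5.07 permil

-5.1 permil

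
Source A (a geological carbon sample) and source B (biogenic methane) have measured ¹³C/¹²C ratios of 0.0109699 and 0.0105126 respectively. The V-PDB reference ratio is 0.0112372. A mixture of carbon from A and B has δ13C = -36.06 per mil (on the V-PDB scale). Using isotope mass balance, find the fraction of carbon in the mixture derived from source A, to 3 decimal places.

δ_A = (0.0109699/0.0112372 − 1)×1000 = (0.976213 − 1)×1000 = -23.787 per mil
δ_B = (0.0105126/0.0112372 − 1)×1000 = (0.935518 − 1)×1000 = -64.482 per mil
f_A = (δ_mix − δ_B)/(δ_A − δ_B) = (-36.06 − (-64.482))/(-23.787 − (-64.482))
f_A = 28.422 / 40.695 = 0.6984

0.698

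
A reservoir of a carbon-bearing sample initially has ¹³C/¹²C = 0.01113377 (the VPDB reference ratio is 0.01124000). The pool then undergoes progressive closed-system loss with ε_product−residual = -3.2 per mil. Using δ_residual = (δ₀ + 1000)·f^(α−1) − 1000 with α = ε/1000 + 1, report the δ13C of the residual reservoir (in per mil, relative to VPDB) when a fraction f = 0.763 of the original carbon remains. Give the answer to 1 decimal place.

δ₀ = (0.01113377/0.01124000 − 1)×1000 = (0.990549 − 1)×1000 = -9.451 per mil
α − 1 = ε/1000 = -0.0032
f^(α−1) = 0.763^(-0.0032) = 1.000866
δ_res = (-9.451 + 1000) × 1.000866 − 1000 = 991.407 − 1000 = -8.59 per mil

-8.6 per mil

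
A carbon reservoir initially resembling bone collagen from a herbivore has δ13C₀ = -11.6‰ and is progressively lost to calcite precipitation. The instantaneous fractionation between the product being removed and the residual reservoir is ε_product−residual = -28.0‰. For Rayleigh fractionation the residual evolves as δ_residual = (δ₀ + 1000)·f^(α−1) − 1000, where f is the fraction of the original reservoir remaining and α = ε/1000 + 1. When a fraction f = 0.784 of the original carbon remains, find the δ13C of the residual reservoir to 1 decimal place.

-4.8‰

Rayleigh residual: δ_res = (δ₀ + 1000)·f^(α−1) − 1000
α = ε/1000 + 1 = 0.97200, so α − 1 = -0.02800
f^(α−1) = 0.784^(-0.02800) = 1.006837
δ_res = (-11.6 + 1000) × 1.006837 − 1000 = 995.158 − 1000 = -4.84‰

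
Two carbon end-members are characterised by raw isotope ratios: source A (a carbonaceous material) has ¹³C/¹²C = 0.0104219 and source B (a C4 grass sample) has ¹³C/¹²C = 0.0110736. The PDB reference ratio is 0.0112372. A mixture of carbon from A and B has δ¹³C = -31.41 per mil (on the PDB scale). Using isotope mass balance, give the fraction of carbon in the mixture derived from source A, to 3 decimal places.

0.291

δ_A = (0.0104219/0.0112372 − 1)×1000 = (0.927446 − 1)×1000 = -72.554 per mil
δ_B = (0.0110736/0.0112372 − 1)×1000 = (0.985441 − 1)×1000 = -14.559 per mil
f_A = (δ_mix − δ_B)/(δ_A − δ_B) = (-31.41 − (-14.559))/(-72.554 − (-14.559))
f_A = -16.851 / -57.995 = 0.2906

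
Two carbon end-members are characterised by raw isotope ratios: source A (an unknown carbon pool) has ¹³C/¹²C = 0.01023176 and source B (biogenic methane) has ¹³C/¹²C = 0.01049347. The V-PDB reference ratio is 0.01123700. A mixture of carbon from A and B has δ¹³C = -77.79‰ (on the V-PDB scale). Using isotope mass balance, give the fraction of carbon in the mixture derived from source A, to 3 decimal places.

δ_A = (0.01023176/0.01123700 − 1)×1000 = (0.910542 − 1)×1000 = -89.458‰
δ_B = (0.01049347/0.01123700 − 1)×1000 = (0.933832 − 1)×1000 = -66.168‰
f_A = (δ_mix − δ_B)/(δ_A − δ_B) = (-77.79 − (-66.168))/(-89.458 − (-66.168))
f_A = -11.622 / -23.290 = 0.4990

0.499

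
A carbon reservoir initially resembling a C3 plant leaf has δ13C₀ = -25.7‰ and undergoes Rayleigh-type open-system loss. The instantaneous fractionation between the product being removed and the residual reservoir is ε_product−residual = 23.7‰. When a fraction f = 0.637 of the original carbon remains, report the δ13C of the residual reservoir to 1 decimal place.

-36.1‰

Rayleigh residual: δ_res = (δ₀ + 1000)·f^(α−1) − 1000
α = ε/1000 + 1 = 1.02370, so α − 1 = 0.02370
f^(α−1) = 0.637^(0.02370) = 0.989369
δ_res = (-25.7 + 1000) × 0.989369 − 1000 = 963.942 − 1000 = -36.06‰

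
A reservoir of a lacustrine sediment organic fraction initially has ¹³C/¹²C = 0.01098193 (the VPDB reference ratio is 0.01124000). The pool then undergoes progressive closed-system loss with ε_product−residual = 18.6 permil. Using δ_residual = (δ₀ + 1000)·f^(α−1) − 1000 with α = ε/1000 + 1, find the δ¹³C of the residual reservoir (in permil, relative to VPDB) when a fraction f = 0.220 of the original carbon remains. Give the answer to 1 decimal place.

δ₀ = (0.01098193/0.01124000 − 1)×1000 = (0.977040 − 1)×1000 = -22.960 permil
α − 1 = ε/1000 = 0.0186
f^(α−1) = 0.220^(0.0186) = 0.972230
δ_res = (-22.960 + 1000) × 0.972230 − 1000 = 949.908 − 1000 = -50.09 permil

-50.1 permil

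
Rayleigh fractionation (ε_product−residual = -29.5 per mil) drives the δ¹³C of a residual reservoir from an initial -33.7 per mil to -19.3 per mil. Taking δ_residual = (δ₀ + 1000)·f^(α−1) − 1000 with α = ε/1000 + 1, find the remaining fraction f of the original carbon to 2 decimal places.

α − 1 = ε/1000 = -0.0295
(δ_res + 1000)/(δ₀ + 1000) = (-19.3 + 1000)/(-33.7 + 1000) = 980.7/966.3 = 1.014902
f = 1.014902^(1/-0.0295) = exp(ln(1.014902)/-0.0295) = exp(0.01479/-0.0295)
f = exp(-0.5014) = 0.6057

0.61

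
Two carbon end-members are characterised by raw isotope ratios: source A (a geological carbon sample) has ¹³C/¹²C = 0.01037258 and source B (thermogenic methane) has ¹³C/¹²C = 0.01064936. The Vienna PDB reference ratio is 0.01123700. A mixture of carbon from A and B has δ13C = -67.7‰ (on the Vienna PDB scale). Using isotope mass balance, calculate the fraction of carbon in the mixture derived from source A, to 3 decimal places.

δ_A = (0.01037258/0.01123700 − 1)×1000 = (0.923074 − 1)×1000 = -76.926‰
δ_B = (0.01064936/0.01123700 − 1)×1000 = (0.947705 − 1)×1000 = -52.295‰
f_A = (δ_mix − δ_B)/(δ_A − δ_B) = (-67.7 − (-52.295))/(-76.926 − (-52.295))
f_A = -15.405 / -24.631 = 0.6254

0.625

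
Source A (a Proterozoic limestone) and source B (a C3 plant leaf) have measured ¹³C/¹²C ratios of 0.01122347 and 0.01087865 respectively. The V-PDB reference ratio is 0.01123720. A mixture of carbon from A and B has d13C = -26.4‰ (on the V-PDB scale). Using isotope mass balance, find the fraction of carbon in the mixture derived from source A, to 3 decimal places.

0.179

δ_A = (0.01122347/0.01123720 − 1)×1000 = (0.998778 − 1)×1000 = -1.222‰
δ_B = (0.01087865/0.01123720 − 1)×1000 = (0.968093 − 1)×1000 = -31.907‰
f_A = (δ_mix − δ_B)/(δ_A − δ_B) = (-26.4 − (-31.907))/(-1.222 − (-31.907))
f_A = 5.507 / 30.686 = 0.1795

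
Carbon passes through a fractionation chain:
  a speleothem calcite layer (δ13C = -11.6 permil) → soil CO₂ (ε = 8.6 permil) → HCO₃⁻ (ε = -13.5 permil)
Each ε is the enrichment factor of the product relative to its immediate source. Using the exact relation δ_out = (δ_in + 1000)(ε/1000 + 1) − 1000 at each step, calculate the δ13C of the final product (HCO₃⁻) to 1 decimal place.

step 1: δ = (-11.60 + 1000)·(8.6/1000 + 1) − 1000 = -3.10 permil
step 2: δ = (-3.10 + 1000)·(-13.5/1000 + 1) − 1000 = -16.56 permil

-16.6 permil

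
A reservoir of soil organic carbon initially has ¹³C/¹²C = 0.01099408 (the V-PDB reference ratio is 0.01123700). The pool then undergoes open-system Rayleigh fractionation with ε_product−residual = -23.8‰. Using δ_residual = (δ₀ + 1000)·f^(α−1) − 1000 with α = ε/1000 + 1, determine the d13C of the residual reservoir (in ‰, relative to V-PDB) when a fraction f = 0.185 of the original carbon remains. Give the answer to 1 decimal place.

δ₀ = (0.01099408/0.01123700 − 1)×1000 = (0.978382 − 1)×1000 = -21.618‰
α − 1 = ε/1000 = -0.0238
f^(α−1) = 0.185^(-0.0238) = 1.040977
δ_res = (-21.618 + 1000) × 1.040977 − 1000 = 1018.474 − 1000 = 18.47‰

18.5‰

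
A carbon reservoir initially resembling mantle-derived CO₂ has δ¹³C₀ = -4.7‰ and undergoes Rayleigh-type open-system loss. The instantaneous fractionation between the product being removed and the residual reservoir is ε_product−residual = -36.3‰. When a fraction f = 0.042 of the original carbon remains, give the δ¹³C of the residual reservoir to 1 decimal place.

116.7‰

Rayleigh residual: δ_res = (δ₀ + 1000)·f^(α−1) − 1000
α = ε/1000 + 1 = 0.96370, so α − 1 = -0.03630
f^(α−1) = 0.042^(-0.03630) = 1.121957
δ_res = (-4.7 + 1000) × 1.121957 − 1000 = 1116.683 − 1000 = 116.68‰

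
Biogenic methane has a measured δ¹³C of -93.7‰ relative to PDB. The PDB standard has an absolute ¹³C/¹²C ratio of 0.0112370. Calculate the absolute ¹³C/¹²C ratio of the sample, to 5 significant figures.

R_sample = R_standard × (δ¹³C/1000 + 1)
R_sample = 0.0112370 × (-93.7/1000 + 1) = 0.0112370 × 0.906300
R_sample = 0.0101841

0.010184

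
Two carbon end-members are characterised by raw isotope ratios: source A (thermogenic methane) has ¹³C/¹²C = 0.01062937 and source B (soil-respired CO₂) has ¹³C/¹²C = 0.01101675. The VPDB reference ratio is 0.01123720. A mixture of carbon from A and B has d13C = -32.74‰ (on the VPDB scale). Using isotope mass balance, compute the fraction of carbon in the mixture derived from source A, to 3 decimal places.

0.381

δ_A = (0.01062937/0.01123720 − 1)×1000 = (0.945909 − 1)×1000 = -54.091‰
δ_B = (0.01101675/0.01123720 − 1)×1000 = (0.980382 − 1)×1000 = -19.618‰
f_A = (δ_mix − δ_B)/(δ_A − δ_B) = (-32.74 − (-19.618))/(-54.091 − (-19.618))
f_A = -13.122 / -34.473 = 0.3806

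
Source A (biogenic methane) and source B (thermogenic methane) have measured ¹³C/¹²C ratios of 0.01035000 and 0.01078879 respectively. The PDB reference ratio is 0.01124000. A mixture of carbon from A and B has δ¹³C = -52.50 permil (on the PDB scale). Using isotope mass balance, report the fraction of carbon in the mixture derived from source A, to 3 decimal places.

0.317

δ_A = (0.01035000/0.01124000 − 1)×1000 = (0.920819 − 1)×1000 = -79.181 permil
δ_B = (0.01078879/0.01124000 − 1)×1000 = (0.959857 − 1)×1000 = -40.143 permil
f_A = (δ_mix − δ_B)/(δ_A − δ_B) = (-52.50 − (-40.143))/(-79.181 − (-40.143))
f_A = -12.357 / -39.038 = 0.3165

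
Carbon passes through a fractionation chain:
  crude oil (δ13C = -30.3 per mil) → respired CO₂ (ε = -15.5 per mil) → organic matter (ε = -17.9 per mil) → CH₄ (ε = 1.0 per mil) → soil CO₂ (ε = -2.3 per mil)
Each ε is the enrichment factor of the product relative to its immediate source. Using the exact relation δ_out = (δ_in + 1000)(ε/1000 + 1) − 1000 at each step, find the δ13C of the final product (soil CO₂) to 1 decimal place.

step 1: δ = (-30.30 + 1000)·(-15.5/1000 + 1) − 1000 = -45.33 per mil
step 2: δ = (-45.33 + 1000)·(-17.9/1000 + 1) − 1000 = -62.42 per mil
step 3: δ = (-62.42 + 1000)·(1.0/1000 + 1) − 1000 = -61.48 per mil
step 4: δ = (-61.48 + 1000)·(-2.3/1000 + 1) − 1000 = -63.64 per mil

-63.6 per mil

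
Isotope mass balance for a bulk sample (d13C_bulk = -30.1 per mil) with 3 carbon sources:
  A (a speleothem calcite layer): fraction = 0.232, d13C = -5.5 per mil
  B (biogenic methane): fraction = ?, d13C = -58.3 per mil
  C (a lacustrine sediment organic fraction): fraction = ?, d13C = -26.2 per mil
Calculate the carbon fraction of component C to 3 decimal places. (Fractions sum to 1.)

0.497

Let f_C and f_B be the unknown fractions; fractions sum to 1 so f_C + f_B = 0.768.
Mass balance: Σ fᵢ·δᵢ = δ_bulk ⇒ f_C·(-26.2) + f_B·(-58.3) = -30.1 − (-1.276) = -28.824
Substitute f_B = 0.768 − f_C:
f_C·(-26.2 − -58.3) = -28.824 − 0.768×(-58.3) = 15.950
f_C = 15.950 / 32.1 = 0.4969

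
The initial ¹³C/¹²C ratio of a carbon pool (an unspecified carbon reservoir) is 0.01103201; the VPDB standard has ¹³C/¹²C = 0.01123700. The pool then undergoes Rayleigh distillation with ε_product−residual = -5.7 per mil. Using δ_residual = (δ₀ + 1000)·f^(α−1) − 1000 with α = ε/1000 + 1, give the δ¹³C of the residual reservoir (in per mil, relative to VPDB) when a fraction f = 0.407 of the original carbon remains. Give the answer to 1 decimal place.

δ₀ = (0.01103201/0.01123700 − 1)×1000 = (0.981758 − 1)×1000 = -18.242 per mil
α − 1 = ε/1000 = -0.0057
f^(α−1) = 0.407^(-0.0057) = 1.005137
δ_res = (-18.242 + 1000) × 1.005137 − 1000 = 986.801 − 1000 = -13.20 per mil

-13.2 per mil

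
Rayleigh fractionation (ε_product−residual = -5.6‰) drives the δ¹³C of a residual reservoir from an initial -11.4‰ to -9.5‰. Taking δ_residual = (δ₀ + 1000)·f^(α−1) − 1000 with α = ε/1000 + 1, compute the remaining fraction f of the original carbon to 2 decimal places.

α − 1 = ε/1000 = -0.0056
(δ_res + 1000)/(δ₀ + 1000) = (-9.5 + 1000)/(-11.4 + 1000) = 990.5/988.6 = 1.001922
f = 1.001922^(1/-0.0056) = exp(ln(1.001922)/-0.0056) = exp(0.00192/-0.0056)
f = exp(-0.3429) = 0.7097

0.71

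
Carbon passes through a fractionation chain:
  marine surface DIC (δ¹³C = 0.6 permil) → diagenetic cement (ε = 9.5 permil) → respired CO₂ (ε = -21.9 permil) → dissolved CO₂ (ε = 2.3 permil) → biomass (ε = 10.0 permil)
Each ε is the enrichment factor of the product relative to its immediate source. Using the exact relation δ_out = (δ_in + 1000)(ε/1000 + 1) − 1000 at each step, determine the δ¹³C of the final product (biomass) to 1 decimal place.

0.2 permil

step 1: δ = (0.60 + 1000)·(9.5/1000 + 1) − 1000 = 10.11 permil
step 2: δ = (10.11 + 1000)·(-21.9/1000 + 1) − 1000 = -12.02 permil
step 3: δ = (-12.02 + 1000)·(2.3/1000 + 1) − 1000 = -9.74 permil
step 4: δ = (-9.74 + 1000)·(10.0/1000 + 1) − 1000 = 0.16 permil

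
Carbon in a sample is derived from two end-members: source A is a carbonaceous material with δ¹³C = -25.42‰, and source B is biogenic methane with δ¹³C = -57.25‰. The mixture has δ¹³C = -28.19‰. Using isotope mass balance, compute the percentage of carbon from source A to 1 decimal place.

91.3%

δ_mix = f_A·δ_A + (1 − f_A)·δ_B  ⇒  f_A = (δ_mix − δ_B)/(δ_A − δ_B)
f_A = (-28.19 − (-57.25)) / (-25.42 − (-57.25))
f_A = 29.06 / 31.83 = 0.9130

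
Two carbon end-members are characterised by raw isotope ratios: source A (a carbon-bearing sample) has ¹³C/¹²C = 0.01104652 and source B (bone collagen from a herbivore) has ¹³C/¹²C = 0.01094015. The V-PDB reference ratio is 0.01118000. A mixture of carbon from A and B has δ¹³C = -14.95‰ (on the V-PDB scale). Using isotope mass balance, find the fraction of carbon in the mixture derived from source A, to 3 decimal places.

0.684

δ_A = (0.01104652/0.01118000 − 1)×1000 = (0.988061 − 1)×1000 = -11.939‰
δ_B = (0.01094015/0.01118000 − 1)×1000 = (0.978547 − 1)×1000 = -21.453‰
f_A = (δ_mix − δ_B)/(δ_A − δ_B) = (-14.95 − (-21.453))/(-11.939 − (-21.453))
f_A = 6.503 / 9.514 = 0.6835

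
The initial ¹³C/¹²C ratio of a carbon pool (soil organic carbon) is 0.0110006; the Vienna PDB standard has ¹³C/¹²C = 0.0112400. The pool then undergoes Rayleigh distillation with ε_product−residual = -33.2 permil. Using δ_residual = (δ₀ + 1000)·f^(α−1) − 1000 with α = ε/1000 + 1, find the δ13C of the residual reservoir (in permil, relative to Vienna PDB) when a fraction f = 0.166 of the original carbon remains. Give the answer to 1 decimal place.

38.8 permil

δ₀ = (0.0110006/0.0112400 − 1)×1000 = (0.978701 − 1)×1000 = -21.299 permil
α − 1 = ε/1000 = -0.0332
f^(α−1) = 0.166^(-0.0332) = 1.061433
δ_res = (-21.299 + 1000) × 1.061433 − 1000 = 1038.825 − 1000 = 38.83 permil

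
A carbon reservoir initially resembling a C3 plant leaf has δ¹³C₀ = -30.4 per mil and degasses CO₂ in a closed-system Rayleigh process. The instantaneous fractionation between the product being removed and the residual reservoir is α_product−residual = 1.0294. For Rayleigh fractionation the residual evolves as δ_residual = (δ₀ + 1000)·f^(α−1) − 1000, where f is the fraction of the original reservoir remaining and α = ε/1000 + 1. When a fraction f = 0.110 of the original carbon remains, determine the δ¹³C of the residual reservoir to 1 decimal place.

Rayleigh residual: δ_res = (δ₀ + 1000)·f^(α−1) − 1000
α − 1 = 0.02940
f^(α−1) = 0.110^(0.02940) = 0.937167
δ_res = (-30.4 + 1000) × 0.937167 − 1000 = 908.677 − 1000 = -91.32 per mil

-91.3 per mil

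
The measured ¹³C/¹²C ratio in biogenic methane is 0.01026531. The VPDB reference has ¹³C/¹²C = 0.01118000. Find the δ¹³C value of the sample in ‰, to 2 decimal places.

-81.81‰

δ¹³C = (R_sample / R_standard − 1) × 1000
R_sample / R_standard = 0.01026531 / 0.01118000 = 0.918185
δ¹³C = (0.918185 − 1) × 1000 = -81.815‰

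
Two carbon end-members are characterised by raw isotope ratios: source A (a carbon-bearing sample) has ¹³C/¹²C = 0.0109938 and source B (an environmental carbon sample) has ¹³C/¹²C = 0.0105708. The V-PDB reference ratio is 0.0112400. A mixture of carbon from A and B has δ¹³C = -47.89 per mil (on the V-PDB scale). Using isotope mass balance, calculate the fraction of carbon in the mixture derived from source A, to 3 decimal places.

δ_A = (0.0109938/0.0112400 − 1)×1000 = (0.978096 − 1)×1000 = -21.904 per mil
δ_B = (0.0105708/0.0112400 − 1)×1000 = (0.940463 − 1)×1000 = -59.537 per mil
f_A = (δ_mix − δ_B)/(δ_A − δ_B) = (-47.89 − (-59.537))/(-21.904 − (-59.537))
f_A = 11.647 / 37.633 = 0.3095

0.309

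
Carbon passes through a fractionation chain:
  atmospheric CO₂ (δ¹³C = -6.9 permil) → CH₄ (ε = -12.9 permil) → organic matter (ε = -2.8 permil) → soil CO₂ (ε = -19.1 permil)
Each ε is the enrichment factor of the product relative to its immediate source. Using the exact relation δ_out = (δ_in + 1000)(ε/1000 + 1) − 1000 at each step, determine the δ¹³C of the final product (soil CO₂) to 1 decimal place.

step 1: δ = (-6.90 + 1000)·(-12.9/1000 + 1) − 1000 = -19.71 permil
step 2: δ = (-19.71 + 1000)·(-2.8/1000 + 1) − 1000 = -22.46 permil
step 3: δ = (-22.46 + 1000)·(-19.1/1000 + 1) − 1000 = -41.13 permil

-41.1 permil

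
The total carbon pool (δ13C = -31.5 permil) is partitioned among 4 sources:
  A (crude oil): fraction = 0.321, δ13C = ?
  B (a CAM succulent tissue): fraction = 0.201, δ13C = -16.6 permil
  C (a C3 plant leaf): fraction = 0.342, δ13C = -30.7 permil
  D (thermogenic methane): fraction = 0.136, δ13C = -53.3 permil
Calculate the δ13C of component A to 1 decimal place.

-32.4 permil

Isotope mass balance: δ_bulk = Σ fᵢ·δᵢ.
-31.5 = 0.321×δ_A + 0.201×(-16.6) + 0.342×(-30.7) + 0.136×(-53.3)
0.321·δ_A = -31.5 − (-21.085) = -10.415
δ_A = -10.415 / 0.321 = -32.45 permil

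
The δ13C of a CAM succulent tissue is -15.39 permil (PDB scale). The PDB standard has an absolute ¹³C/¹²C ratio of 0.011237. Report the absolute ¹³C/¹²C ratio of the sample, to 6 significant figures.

R_sample = R_standard × (δ13C/1000 + 1)
R_sample = 0.011237 × (-15.39/1000 + 1) = 0.011237 × 0.984610
R_sample = 0.0110641

0.0110641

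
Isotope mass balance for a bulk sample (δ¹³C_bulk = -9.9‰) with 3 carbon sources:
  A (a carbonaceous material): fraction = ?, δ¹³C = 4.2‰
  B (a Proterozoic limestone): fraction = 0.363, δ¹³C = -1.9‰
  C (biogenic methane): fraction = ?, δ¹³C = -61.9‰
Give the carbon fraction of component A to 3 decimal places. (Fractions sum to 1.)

Let f_A and f_C be the unknown fractions; fractions sum to 1 so f_A + f_C = 0.637.
Mass balance: Σ fᵢ·δᵢ = δ_bulk ⇒ f_A·(4.2) + f_C·(-61.9) = -9.9 − (-0.690) = -9.210
Substitute f_C = 0.637 − f_A:
f_A·(4.2 − -61.9) = -9.210 − 0.637×(-61.9) = 30.220
f_A = 30.220 / 66.1 = 0.4572

0.457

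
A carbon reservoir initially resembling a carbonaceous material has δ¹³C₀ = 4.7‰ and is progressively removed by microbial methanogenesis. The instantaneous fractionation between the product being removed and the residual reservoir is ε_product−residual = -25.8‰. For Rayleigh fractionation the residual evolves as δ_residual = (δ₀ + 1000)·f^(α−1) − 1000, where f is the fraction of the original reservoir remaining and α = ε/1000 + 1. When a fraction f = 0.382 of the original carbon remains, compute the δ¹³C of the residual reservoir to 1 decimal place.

30.0‰

Rayleigh residual: δ_res = (δ₀ + 1000)·f^(α−1) − 1000
α = ε/1000 + 1 = 0.97420, so α − 1 = -0.02580
f^(α−1) = 0.382^(-0.02580) = 1.025139
δ_res = (4.7 + 1000) × 1.025139 − 1000 = 1029.957 − 1000 = 29.96‰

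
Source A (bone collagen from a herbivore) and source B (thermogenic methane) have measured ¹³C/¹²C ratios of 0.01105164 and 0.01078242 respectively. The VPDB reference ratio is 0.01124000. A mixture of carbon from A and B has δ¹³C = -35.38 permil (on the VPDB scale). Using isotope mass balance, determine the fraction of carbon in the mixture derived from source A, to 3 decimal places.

0.223

δ_A = (0.01105164/0.01124000 − 1)×1000 = (0.983242 − 1)×1000 = -16.758 permil
δ_B = (0.01078242/0.01124000 − 1)×1000 = (0.959290 − 1)×1000 = -40.710 permil
f_A = (δ_mix − δ_B)/(δ_A − δ_B) = (-35.38 − (-40.710))/(-16.758 − (-40.710))
f_A = 5.330 / 23.952 = 0.2225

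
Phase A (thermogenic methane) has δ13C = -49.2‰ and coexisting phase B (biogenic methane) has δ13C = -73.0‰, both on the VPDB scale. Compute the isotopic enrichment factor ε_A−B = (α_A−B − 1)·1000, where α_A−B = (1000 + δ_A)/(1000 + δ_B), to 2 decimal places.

α_A−B = (1000 + -49.2) / (1000 + -73.0) = 950.8 / 927.0 = 1.025674
ε_A−B = (1.025674 − 1) × 1000 = 25.674‰
(The approximation ε ≈ δ_A − δ_B would give 23.8‰.)

25.67‰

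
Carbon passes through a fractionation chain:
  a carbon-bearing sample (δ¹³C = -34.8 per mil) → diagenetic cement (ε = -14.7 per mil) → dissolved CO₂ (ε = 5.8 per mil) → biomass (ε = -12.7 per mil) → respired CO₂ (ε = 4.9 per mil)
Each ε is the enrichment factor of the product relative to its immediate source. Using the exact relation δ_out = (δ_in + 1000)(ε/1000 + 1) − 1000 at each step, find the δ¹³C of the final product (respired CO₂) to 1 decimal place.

step 1: δ = (-34.80 + 1000)·(-14.7/1000 + 1) − 1000 = -48.99 per mil
step 2: δ = (-48.99 + 1000)·(5.8/1000 + 1) − 1000 = -43.47 per mil
step 3: δ = (-43.47 + 1000)·(-12.7/1000 + 1) − 1000 = -55.62 per mil
step 4: δ = (-55.62 + 1000)·(4.9/1000 + 1) − 1000 = -50.99 per mil

-51.0 per mil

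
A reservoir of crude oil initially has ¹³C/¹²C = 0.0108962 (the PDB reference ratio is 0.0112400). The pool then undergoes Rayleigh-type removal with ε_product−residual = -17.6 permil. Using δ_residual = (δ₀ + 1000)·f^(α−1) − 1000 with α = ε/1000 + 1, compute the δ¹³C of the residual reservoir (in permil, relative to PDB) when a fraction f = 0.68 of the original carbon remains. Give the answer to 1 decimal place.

-24.0 permil

δ₀ = (0.0108962/0.0112400 − 1)×1000 = (0.969413 − 1)×1000 = -30.587 permil
α − 1 = ε/1000 = -0.0176
f^(α−1) = 0.68^(-0.0176) = 1.006811
δ_res = (-30.587 + 1000) × 1.006811 − 1000 = 976.015 − 1000 = -23.98 permil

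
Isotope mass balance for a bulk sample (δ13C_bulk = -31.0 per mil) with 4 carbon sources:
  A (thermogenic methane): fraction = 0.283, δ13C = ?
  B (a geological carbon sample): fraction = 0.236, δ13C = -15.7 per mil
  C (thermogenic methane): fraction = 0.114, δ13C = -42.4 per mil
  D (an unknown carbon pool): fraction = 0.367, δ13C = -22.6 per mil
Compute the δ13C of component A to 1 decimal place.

Isotope mass balance: δ_bulk = Σ fᵢ·δᵢ.
-31.0 = 0.283×δ_A + 0.236×(-15.7) + 0.114×(-42.4) + 0.367×(-22.6)
0.283·δ_A = -31.0 − (-16.833) = -14.167
δ_A = -14.167 / 0.283 = -50.06 per mil

-50.1 per mil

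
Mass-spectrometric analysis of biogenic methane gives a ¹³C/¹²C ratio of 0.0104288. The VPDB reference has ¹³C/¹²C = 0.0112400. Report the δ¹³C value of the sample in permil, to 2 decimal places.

δ¹³C = (R_sample / R_standard − 1) × 1000
R_sample / R_standard = 0.0104288 / 0.0112400 = 0.927829
δ¹³C = (0.927829 − 1) × 1000 = -72.171 permil

-72.17 permil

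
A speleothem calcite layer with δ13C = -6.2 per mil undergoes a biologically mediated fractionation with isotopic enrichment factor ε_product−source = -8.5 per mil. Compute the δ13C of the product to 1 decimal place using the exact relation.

-14.6 per mil

To first order, δ_product ≈ δ_source + ε = -14.7 per mil.
Exactly, δ_product = (δ_source + 1000)·(ε/1000 + 1) − 1000.
δ_product = (-6.2 + 1000) × (-8.5/1000 + 1) − 1000
δ_product = -14.65 per mil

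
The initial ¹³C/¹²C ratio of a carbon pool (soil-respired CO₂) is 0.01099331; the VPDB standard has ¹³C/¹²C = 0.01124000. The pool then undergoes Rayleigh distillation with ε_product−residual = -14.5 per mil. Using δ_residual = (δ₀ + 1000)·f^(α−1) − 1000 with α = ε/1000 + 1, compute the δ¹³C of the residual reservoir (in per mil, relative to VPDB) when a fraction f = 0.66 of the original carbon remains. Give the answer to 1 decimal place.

δ₀ = (0.01099331/0.01124000 − 1)×1000 = (0.978052 − 1)×1000 = -21.948 per mil
α − 1 = ε/1000 = -0.0145
f^(α−1) = 0.66^(-0.0145) = 1.006043
δ_res = (-21.948 + 1000) × 1.006043 − 1000 = 983.963 − 1000 = -16.04 per mil

-16.0 per mil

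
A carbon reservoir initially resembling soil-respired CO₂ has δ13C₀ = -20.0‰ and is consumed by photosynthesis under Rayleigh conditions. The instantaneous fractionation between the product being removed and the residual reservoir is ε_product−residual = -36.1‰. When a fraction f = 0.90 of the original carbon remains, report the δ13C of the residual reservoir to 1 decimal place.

-16.3‰

Rayleigh residual: δ_res = (δ₀ + 1000)·f^(α−1) − 1000
α = ε/1000 + 1 = 0.96390, so α − 1 = -0.03610
f^(α−1) = 0.90^(-0.03610) = 1.003811
δ_res = (-20.0 + 1000) × 1.003811 − 1000 = 983.735 − 1000 = -16.27‰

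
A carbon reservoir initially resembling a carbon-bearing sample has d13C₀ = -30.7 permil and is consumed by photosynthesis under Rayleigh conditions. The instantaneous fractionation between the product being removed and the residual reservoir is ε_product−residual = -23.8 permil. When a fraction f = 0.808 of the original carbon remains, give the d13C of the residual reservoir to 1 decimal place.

-25.8 permil

Rayleigh residual: δ_res = (δ₀ + 1000)·f^(α−1) − 1000
α = ε/1000 + 1 = 0.97620, so α − 1 = -0.02380
f^(α−1) = 0.808^(-0.02380) = 1.005087
δ_res = (-30.7 + 1000) × 1.005087 − 1000 = 974.231 − 1000 = -25.77 permil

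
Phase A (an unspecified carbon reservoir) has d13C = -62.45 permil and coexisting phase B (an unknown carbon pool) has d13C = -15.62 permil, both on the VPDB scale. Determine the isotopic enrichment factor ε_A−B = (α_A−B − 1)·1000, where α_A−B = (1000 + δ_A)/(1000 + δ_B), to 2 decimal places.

-47.57 permil

α_A−B = (1000 + -62.45) / (1000 + -15.62) = 937.55 / 984.38 = 0.952427
ε_A−B = (0.952427 − 1) × 1000 = -47.573 permil
(The approximation ε ≈ δ_A − δ_B would give -46.83 permil.)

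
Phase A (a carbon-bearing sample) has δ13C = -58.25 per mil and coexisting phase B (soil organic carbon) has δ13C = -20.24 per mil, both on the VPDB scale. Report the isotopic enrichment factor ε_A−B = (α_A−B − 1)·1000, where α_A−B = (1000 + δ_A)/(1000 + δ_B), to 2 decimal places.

-38.80 per mil

α_A−B = (1000 + -58.25) / (1000 + -20.24) = 941.75 / 979.76 = 0.961205
ε_A−B = (0.961205 − 1) × 1000 = -38.795 per mil
(The approximation ε ≈ δ_A − δ_B would give -38.01 per mil.)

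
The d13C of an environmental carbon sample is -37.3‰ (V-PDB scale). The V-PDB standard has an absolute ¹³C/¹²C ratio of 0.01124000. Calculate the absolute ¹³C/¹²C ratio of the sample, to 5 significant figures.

R_sample = R_standard × (d13C/1000 + 1)
R_sample = 0.01124000 × (-37.3/1000 + 1) = 0.01124000 × 0.962700
R_sample = 0.0108207

0.010821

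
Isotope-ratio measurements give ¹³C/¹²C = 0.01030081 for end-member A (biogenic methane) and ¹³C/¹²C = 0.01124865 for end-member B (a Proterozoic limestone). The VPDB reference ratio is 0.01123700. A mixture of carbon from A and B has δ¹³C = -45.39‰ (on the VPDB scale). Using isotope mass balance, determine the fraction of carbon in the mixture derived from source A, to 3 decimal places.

δ_A = (0.01030081/0.01123700 − 1)×1000 = (0.916687 − 1)×1000 = -83.313‰
δ_B = (0.01124865/0.01123700 − 1)×1000 = (1.001037 − 1)×1000 = 1.037‰
f_A = (δ_mix − δ_B)/(δ_A − δ_B) = (-45.39 − (1.037))/(-83.313 − (1.037))
f_A = -46.427 / -84.350 = 0.5504

0.550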